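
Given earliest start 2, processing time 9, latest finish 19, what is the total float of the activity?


EF = ES + duration = 2 + 9 = 11
LS = LF - duration = 19 - 9 = 10
Total Float = LF - EF = 19 - 11
(or LS - ES = 10 - 2)
= 8


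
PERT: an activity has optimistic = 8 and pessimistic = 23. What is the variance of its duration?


σ² = ((p - o) / 6)² = (p - o)² / 36
= (23 - 8)² / 36
= 15² / 36
= 225 / 36
= 6.2500


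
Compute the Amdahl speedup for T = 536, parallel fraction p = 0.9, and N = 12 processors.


Amdahl's law: T_p = T × ((1-p) + p/N)
= 536 × ((1-0.9) + 0.9/12)
= 536 × (0.10 + 0.0750)
= 536 × 0.1750
= 93.80
Speedup = 536/93.80
= 5.71×


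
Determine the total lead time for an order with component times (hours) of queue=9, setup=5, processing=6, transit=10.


Lead time = queue + setup + processing + transit
= 9 + 5 + 6 + 10
= 30 hours


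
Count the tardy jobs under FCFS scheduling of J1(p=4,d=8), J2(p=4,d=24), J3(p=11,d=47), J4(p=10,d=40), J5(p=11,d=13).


Completion vs due date:
  J1: C=4, d=8 → on time
  J2: C=8, d=24 → on time
  J3: C=19, d=47 → on time
  J4: C=29, d=40 → on time
  J5: C=40, d=13 → TARDY
Tardy jobs: J5
Count = 1


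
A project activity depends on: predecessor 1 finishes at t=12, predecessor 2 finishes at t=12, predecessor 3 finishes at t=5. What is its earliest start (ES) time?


ES = max of all predecessor completion times
Predecessors: [12, 12, 5]
ES = max(12, 12, 5)
= 12


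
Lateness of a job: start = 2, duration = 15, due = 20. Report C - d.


Completion = 2 + 15 = 17
Lateness = C - d = 17 - 20
= -3


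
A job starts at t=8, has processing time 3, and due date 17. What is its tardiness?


Completion = start + processing = 8 + 3 = 11
Tardiness = max(0, C - d) = max(0, 11 - 17)
= max(0, -6)
= 0


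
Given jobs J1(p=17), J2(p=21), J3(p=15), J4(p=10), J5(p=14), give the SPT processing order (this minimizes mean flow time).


SPT: sort by shortest processing time
  J4: p=10
  J5: p=14
  J3: p=15
  J1: p=17
  J2: p=21
Order: J4 → J5 → J3 → J1 → J2


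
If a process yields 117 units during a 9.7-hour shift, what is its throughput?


Throughput = units / time
= 117 / 9.7
= 12.1 units/hour


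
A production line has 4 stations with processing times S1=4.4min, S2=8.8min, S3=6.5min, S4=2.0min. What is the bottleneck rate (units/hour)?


Bottleneck = longest station time
Station times: [4.4, 8.8, 6.5, 2.0]
Max = 8.8 min
Rate = 60 / 8.8
= 6.82 units/hour (bottleneck: 8.8min)


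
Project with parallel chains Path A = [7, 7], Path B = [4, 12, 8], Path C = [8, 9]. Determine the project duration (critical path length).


Path A: 7 + 7 = 14
Path B: 4 + 12 + 8 = 24
Path C: 8 + 9 = 17
Critical path = longest = max(14, 24, 17)
= 24 (Path B)


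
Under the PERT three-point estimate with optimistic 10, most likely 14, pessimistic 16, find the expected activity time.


te = (o + 4m + p) / 6
= (10 + 4×14 + 16) / 6
= (10 + 56 + 16) / 6
= 82 / 6
= 13.67


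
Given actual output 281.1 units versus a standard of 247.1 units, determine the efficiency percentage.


Efficiency = (actual / standard) × 100
= (281.1 / 247.1) × 100
= 113.8%


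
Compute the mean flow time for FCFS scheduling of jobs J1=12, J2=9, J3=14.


Completion times:
  J1: completes at 12
  J2: completes at 21
  J3: completes at 35
Sum = 68
Average = 68/3
= 22.67


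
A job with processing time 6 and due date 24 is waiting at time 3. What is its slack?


Slack = due - current_time - processing
= 24 - 3 - 6
= 15


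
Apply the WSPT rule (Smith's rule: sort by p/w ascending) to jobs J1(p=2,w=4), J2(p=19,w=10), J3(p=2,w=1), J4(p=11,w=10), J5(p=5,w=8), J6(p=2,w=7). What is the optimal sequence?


WSPT (Smith's rule): sort by p/w ascending
  J6: p/w = 2/7 = 0.286
  J1: p/w = 2/4 = 0.500
  J5: p/w = 5/8 = 0.625
  J4: p/w = 11/10 = 1.100
  J2: p/w = 19/10 = 1.900
  J3: p/w = 2/1 = 2.000
Order: J6 → J1 → J5 → J4 → J2 → J3


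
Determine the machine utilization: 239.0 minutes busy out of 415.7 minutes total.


Utilization = busy / total × 100
= 239.0 / 415.7 × 100
= 57.5%


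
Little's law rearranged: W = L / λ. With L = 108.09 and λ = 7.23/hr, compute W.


Little's law: L = λW → W = L / λ
= 108.09 / 7.23
= 14.95 hours


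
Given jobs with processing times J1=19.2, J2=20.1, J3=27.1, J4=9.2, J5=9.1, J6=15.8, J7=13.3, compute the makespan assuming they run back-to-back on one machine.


Sequential makespan: sum all processing times
= 19.2 + 20.1 + 27.1 + 9.2 + 9.1 + 15.8 + 13.3
= 113.8 time units


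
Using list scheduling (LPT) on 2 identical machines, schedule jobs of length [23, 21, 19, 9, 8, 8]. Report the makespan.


Jobs (LPT sorted): [23, 21, 19, 9, 8, 8]
Machines: 2
  J=23 → Machine 1 (load: 0+23=23)
  J=21 → Machine 2 (load: 0+21=21)
  J=19 → Machine 2 (load: 21+19=40)
  J=9 → Machine 1 (load: 23+9=32)
  J=8 → Machine 1 (load: 32+8=40)
  J=8 → Machine 1 (load: 40+8=48)
Machine loads: [48, 40]
Makespan = max = 48 time units


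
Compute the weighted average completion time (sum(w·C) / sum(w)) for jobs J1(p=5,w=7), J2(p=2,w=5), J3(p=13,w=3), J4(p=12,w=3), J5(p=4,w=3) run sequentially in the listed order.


Completion times:
  J1: C=5, w×C=7×5=35
  J2: C=7, w×C=5×7=35
  J3: C=20, w×C=3×20=60
  J4: C=32, w×C=3×32=96
  J5: C=36, w×C=3×36=108
Sum w×C = 334
Sum w = 21
Weighted avg = 334/21
= 15.90


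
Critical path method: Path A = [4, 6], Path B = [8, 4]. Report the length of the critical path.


Path A: 4 + 6 = 10
Path B: 8 + 4 = 12
Critical path = longest = max(10, 12)
= 12 (Path B)


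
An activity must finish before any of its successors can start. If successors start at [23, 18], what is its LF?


LF = min of all successor start times
Successors start at: [23, 18]
LF = min(23, 18)
= 18


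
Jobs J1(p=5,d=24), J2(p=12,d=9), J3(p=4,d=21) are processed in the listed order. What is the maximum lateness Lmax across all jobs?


Lateness per job (L = C - d):
  J1: C=5, d=24, L=-19
  J2: C=17, d=9, L=8
  J3: C=21, d=21, L=0
Lmax = max(-19, 8, 0)
= 8


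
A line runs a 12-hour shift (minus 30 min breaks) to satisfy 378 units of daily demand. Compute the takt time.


Available = 12×60 - 30 = 690 min
Takt time = 690 / 378
= 1.83 min/unit


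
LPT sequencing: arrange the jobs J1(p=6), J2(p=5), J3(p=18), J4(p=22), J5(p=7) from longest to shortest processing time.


LPT: sort by longest processing time first
  J4: p=22
  J3: p=18
  J5: p=7
  J1: p=6
  J2: p=5
Order: J4 → J3 → J5 → J1 → J2


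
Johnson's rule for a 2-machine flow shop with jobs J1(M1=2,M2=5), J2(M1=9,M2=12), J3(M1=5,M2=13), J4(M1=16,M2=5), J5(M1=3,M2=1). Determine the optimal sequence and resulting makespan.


Johnson's rule:
Group 1 (M1≤M2, sort by M1): ['J1', 'J3', 'J2']
Group 2 (M1>M2, sort desc M2): ['J4', 'J5']
Sequence: J1 → J3 → J2 → J4 → J5
Makespan calculation:
  J1: M1 done=2, M2 done=7
  J3: M1 done=7, M2 done=20
  J2: M1 done=16, M2 done=32
  J4: M1 done=32, M2 done=37
  J5: M1 done=35, M2 done=38
= Sequence: J1 → J3 → J2 → J4 → J5, Makespan: 38


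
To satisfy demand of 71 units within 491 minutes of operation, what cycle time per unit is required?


Cycle time = available time / demand
= 491 / 71
= 6.92 min/unit


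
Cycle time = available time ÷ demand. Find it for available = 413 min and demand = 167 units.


Cycle time = available time / demand
= 413 / 167
= 2.47 min/unit


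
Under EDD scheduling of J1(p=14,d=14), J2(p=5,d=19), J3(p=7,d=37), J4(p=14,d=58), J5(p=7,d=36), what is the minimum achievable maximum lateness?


EDD order: J1 → J2 → J5 → J3 → J4
Completion and lateness:
  J1: C=14, d=14, L=14-14=0
  J2: C=19, d=19, L=19-19=0
  J5: C=26, d=36, L=26-36=-10
  J3: C=33, d=37, L=33-37=-4
  J4: C=47, d=58, L=47-58=-11
Lmax = max(0, 0, -10, -4, -11)
= 0


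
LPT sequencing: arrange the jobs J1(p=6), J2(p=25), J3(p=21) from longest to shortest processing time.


LPT: sort by longest processing time first
  J2: p=25
  J3: p=21
  J1: p=6
Order: J2 → J3 → J1


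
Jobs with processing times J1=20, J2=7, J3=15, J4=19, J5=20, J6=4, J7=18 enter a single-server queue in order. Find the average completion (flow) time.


Completion times:
  J1: completes at 20
  J2: completes at 27
  J3: completes at 42
  J4: completes at 61
  J5: completes at 81
  J6: completes at 85
  J7: completes at 103
Sum = 419
Average = 419/7
= 59.86


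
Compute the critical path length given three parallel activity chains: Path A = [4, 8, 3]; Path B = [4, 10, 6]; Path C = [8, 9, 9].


Path A: 4 + 8 + 3 = 15
Path B: 4 + 10 + 6 = 20
Path C: 8 + 9 + 9 = 26
Critical path = longest = max(15, 20, 26)
= 26 (Path C)


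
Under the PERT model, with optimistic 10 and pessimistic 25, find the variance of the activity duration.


σ² = ((p - o) / 6)² = (p - o)² / 36
= (25 - 10)² / 36
= 15² / 36
= 225 / 36
= 6.2500


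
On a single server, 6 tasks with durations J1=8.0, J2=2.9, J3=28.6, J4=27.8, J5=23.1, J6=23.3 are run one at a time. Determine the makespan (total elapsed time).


Sequential makespan: sum all processing times
= 8.0 + 2.9 + 28.6 + 27.8 + 23.1 + 23.3
= 113.7 time units


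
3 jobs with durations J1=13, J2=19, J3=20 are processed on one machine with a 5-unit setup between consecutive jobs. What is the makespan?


Makespan = Σ processing + (n-1) × setup
= (13 + 19 + 20) + (3-1)×5
= 52 + 10
= 62 time units


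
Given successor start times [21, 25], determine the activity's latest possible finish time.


LF = min of all successor start times
Successors start at: [21, 25]
LF = min(21, 25)
= 21


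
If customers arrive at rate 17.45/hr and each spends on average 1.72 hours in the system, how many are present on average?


Little's law: L = λ × W
= 17.45 × 1.72
= 30.01


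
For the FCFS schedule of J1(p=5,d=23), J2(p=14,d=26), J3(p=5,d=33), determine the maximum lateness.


Lateness per job (L = C - d):
  J1: C=5, d=23, L=-18
  J2: C=19, d=26, L=-7
  J3: C=24, d=33, L=-9
Lmax = max(-18, -7, -9)
= -7


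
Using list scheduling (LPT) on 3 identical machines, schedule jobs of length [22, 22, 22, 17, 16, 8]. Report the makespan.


Jobs (LPT sorted): [22, 22, 22, 17, 16, 8]
Machines: 3
  J=22 → Machine 1 (load: 0+22=22)
  J=22 → Machine 2 (load: 0+22=22)
  J=22 → Machine 3 (load: 0+22=22)
  J=17 → Machine 1 (load: 22+17=39)
  J=16 → Machine 2 (load: 22+16=38)
  J=8 → Machine 3 (load: 22+8=30)
Machine loads: [39, 38, 30]
Makespan = max = 39 time units


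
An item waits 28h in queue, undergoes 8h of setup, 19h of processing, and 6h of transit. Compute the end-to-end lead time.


Lead time = queue + setup + processing + transit
= 28 + 8 + 19 + 6
= 61 hours


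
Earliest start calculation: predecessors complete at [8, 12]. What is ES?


ES = max of all predecessor completion times
Predecessors: [8, 12]
ES = max(8, 12)
= 12


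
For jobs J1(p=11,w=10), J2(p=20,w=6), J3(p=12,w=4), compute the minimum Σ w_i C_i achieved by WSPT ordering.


WSPT order (by p/w): J1 → J3 → J2
  J1: C=11, w·C=10×11=110
  J3: C=23, w·C=4×23=92
  J2: C=43, w·C=6×43=258
Σ w·C = 460
= 460


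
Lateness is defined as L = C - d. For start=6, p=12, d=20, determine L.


Completion = 6 + 12 = 18
Lateness = C - d = 18 - 20
= -2


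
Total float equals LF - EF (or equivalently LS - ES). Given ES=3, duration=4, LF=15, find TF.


EF = ES + duration = 3 + 4 = 7
LS = LF - duration = 15 - 4 = 11
Total Float = LF - EF = 15 - 7
(or LS - ES = 11 - 3)
= 8


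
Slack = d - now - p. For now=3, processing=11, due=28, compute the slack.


Slack = due - current_time - processing
= 28 - 3 - 11
= 14


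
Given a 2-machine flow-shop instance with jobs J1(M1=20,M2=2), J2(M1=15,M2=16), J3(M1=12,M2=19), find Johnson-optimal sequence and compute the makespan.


Johnson's rule:
Group 1 (M1≤M2, sort by M1): ['J3', 'J2']
Group 2 (M1>M2, sort desc M2): ['J1']
Sequence: J3 → J2 → J1
Makespan calculation:
  J3: M1 done=12, M2 done=31
  J2: M1 done=27, M2 done=47
  J1: M1 done=47, M2 done=49
= Sequence: J3 → J2 → J1, Makespan: 49


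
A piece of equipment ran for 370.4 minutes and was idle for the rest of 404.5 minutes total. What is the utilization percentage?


Utilization = busy / total × 100
= 370.4 / 404.5 × 100
= 91.6%


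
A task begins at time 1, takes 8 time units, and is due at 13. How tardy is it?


Completion = start + processing = 1 + 8 = 9
Tardiness = max(0, C - d) = max(0, 9 - 13)
= max(0, -4)
= 0


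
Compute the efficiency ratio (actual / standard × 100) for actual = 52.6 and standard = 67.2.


Efficiency = (actual / standard) × 100
= (52.6 / 67.2) × 100
= 78.3%


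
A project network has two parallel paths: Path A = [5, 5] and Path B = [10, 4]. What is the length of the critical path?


Path A: 5 + 5 = 10
Path B: 10 + 4 = 14
Critical path = longest = max(10, 14)
= 14 (Path B)


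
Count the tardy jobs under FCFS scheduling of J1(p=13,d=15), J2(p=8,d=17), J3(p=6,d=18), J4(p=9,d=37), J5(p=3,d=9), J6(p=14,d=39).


Completion vs due date:
  J1: C=13, d=15 → on time
  J2: C=21, d=17 → TARDY
  J3: C=27, d=18 → TARDY
  J4: C=36, d=37 → on time
  J5: C=39, d=9 → TARDY
  J6: C=53, d=39 → TARDY
Tardy jobs: J2, J3, J5, J6
Count = 4


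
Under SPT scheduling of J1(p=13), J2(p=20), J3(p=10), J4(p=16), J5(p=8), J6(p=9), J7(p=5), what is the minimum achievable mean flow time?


SPT order: J7 → J5 → J6 → J3 → J1 → J4 → J2
Completion times:
  J7: C=5
  J5: C=13
  J6: C=22
  J3: C=32
  J1: C=45
  J4: C=61
  J2: C=81
Sum = 259, n = 7
Mean flow = 259/7
= 37.00


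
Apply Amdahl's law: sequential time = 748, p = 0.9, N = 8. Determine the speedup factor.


Amdahl's law: T_p = T × ((1-p) + p/N)
= 748 × ((1-0.9) + 0.9/8)
= 748 × (0.10 + 0.1125)
= 748 × 0.2125
= 158.95
Speedup = 748/158.95
= 4.71×


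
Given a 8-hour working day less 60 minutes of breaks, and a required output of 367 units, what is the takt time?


Available = 8×60 - 60 = 420 min
Takt time = 420 / 367
= 1.14 min/unit


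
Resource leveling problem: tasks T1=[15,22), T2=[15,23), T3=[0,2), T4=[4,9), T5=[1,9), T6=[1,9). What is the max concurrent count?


Check each time point for overlaps:
  t=1: 3 tasks active (T3, T5, T6)
Max concurrent = 3


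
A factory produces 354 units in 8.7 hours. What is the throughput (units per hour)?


Throughput = units / time
= 354 / 8.7
= 40.7 units/hour


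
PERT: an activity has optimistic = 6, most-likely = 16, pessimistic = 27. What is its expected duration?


te = (o + 4m + p) / 6
= (6 + 4×16 + 27) / 6
= (6 + 64 + 27) / 6
= 97 / 6
= 16.17


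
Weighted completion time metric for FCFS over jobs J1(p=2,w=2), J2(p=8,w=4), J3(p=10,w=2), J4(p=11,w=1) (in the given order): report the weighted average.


Completion times:
  J1: C=2, w×C=2×2=4
  J2: C=10, w×C=4×10=40
  J3: C=20, w×C=2×20=40
  J4: C=31, w×C=1×31=31
Sum w×C = 115
Sum w = 9
Weighted avg = 115/9
= 12.78


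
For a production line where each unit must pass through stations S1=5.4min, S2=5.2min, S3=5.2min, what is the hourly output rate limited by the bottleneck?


Bottleneck = longest station time
Station times: [5.4, 5.2, 5.2]
Max = 5.4 min
Rate = 60 / 5.4
= 11.11 units/hour (bottleneck: 5.4min)


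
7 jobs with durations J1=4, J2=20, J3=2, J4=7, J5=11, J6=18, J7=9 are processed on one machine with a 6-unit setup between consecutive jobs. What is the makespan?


Makespan = Σ processing + (n-1) × setup
= (4 + 20 + 2 + 7 + 11 + 18 + 9) + (7-1)×6
= 71 + 36
= 107 time units


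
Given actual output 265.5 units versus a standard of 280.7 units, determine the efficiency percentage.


Efficiency = (actual / standard) × 100
= (265.5 / 280.7) × 100
= 94.6%


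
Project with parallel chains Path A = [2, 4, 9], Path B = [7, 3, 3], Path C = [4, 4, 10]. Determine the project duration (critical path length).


Path A: 2 + 4 + 9 = 15
Path B: 7 + 3 + 3 = 13
Path C: 4 + 4 + 10 = 18
Critical path = longest = max(15, 13, 18)
= 18 (Path C)


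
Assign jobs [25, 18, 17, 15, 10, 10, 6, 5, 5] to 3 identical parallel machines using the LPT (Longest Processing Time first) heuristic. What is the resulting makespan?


Jobs (LPT sorted): [25, 18, 17, 15, 10, 10, 6, 5, 5]
Machines: 3
  J=25 → Machine 1 (load: 0+25=25)
  J=18 → Machine 2 (load: 0+18=18)
  J=17 → Machine 3 (load: 0+17=17)
  J=15 → Machine 3 (load: 17+15=32)
  J=10 → Machine 2 (load: 18+10=28)
  J=10 → Machine 1 (load: 25+10=35)
  J=6 → Machine 2 (load: 28+6=34)
  J=5 → Machine 3 (load: 32+5=37)
  J=5 → Machine 2 (load: 34+5=39)
Machine loads: [35, 39, 37]
Makespan = max = 39 time units


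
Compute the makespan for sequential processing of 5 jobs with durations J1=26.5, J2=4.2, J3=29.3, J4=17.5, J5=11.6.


Sequential makespan: sum all processing times
= 26.5 + 4.2 + 29.3 + 17.5 + 11.6
= 89.1 time units


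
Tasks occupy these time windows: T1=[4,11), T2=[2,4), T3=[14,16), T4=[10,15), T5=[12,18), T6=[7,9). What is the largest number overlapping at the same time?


Check each time point for overlaps:
  t=14: 3 tasks active (T3, T4, T5)
Max concurrent = 3


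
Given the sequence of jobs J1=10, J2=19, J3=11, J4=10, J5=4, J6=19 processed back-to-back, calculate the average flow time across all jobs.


Completion times:
  J1: completes at 10
  J2: completes at 29
  J3: completes at 40
  J4: completes at 50
  J5: completes at 54
  J6: completes at 73
Sum = 256
Average = 256/6
= 42.67


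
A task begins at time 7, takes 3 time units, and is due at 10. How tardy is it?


Completion = start + processing = 7 + 3 = 10
Tardiness = max(0, C - d) = max(0, 10 - 10)
= max(0, 0)
= 0


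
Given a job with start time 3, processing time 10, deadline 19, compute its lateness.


Completion = 3 + 10 = 13
Lateness = C - d = 13 - 19
= -6


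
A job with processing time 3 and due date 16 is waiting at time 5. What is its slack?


Slack = due - current_time - processing
= 16 - 5 - 3
= 8


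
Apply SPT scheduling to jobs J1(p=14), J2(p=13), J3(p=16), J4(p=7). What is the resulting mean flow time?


SPT order: J4 → J2 → J1 → J3
Completion times:
  J4: C=7
  J2: C=20
  J1: C=34
  J3: C=50
Sum = 111, n = 4
Mean flow = 111/4
= 27.75


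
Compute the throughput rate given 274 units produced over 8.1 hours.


Throughput = units / time
= 274 / 8.1
= 33.8 units/hour


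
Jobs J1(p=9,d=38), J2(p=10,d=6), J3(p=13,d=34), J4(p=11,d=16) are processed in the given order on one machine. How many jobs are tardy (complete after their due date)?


Completion vs due date:
  J1: C=9, d=38 → on time
  J2: C=19, d=6 → TARDY
  J3: C=32, d=34 → on time
  J4: C=43, d=16 → TARDY
Tardy jobs: J2, J4
Count = 2


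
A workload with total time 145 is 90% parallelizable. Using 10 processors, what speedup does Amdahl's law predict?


Amdahl's law: T_p = T × ((1-p) + p/N)
= 145 × ((1-0.9) + 0.9/10)
= 145 × (0.10 + 0.0900)
= 145 × 0.1900
= 27.55
Speedup = 145/27.55
= 5.26×


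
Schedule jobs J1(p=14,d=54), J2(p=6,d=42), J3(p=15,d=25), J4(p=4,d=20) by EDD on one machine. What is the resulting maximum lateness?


EDD order: J4 → J3 → J2 → J1
Completion and lateness:
  J4: C=4, d=20, L=4-20=-16
  J3: C=19, d=25, L=19-25=-6
  J2: C=25, d=42, L=25-42=-17
  J1: C=39, d=54, L=39-54=-15
Lmax = max(-16, -6, -17, -15)
= -6


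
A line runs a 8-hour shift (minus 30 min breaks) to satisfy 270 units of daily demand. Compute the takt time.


Available = 8×60 - 30 = 450 min
Takt time = 450 / 270
= 1.67 min/unit


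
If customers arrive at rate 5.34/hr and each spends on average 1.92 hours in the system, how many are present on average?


Little's law: L = λ × W
= 5.34 × 1.92
= 10.25


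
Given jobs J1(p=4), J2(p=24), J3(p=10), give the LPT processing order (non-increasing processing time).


LPT: sort by longest processing time first
  J2: p=24
  J3: p=10
  J1: p=4
Order: J2 → J3 → J1


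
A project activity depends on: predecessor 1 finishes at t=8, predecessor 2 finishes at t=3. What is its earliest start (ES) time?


ES = max of all predecessor completion times
Predecessors: [8, 3]
ES = max(8, 3)
= 8


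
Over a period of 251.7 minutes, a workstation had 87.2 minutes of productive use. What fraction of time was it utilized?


Utilization = busy / total × 100
= 87.2 / 251.7 × 100
= 34.6%


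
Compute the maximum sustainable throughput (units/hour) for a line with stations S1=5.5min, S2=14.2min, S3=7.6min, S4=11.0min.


Bottleneck = longest station time
Station times: [5.5, 14.2, 7.6, 11.0]
Max = 14.2 min
Rate = 60 / 14.2
= 4.23 units/hour (bottleneck: 14.2min)


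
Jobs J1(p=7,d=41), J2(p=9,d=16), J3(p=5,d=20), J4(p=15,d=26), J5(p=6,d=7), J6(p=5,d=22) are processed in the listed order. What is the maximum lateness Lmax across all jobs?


Lateness per job (L = C - d):
  J1: C=7, d=41, L=-34
  J2: C=16, d=16, L=0
  J3: C=21, d=20, L=1
  J4: C=36, d=26, L=10
  J5: C=42, d=7, L=35
  J6: C=47, d=22, L=25
Lmax = max(-34, 0, 1, 10, 35, 25)
= 35


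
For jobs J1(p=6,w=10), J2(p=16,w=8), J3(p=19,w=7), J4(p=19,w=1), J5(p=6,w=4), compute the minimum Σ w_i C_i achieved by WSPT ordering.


WSPT order (by p/w): J1 → J5 → J2 → J3 → J4
  J1: C=6, w·C=10×6=60
  J5: C=12, w·C=4×12=48
  J2: C=28, w·C=8×28=224
  J3: C=47, w·C=7×47=329
  J4: C=66, w·C=1×66=66
Σ w·C = 727
= 727


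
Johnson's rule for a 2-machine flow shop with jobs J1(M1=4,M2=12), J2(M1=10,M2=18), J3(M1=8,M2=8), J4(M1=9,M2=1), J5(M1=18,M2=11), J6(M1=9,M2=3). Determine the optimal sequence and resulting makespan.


Johnson's rule:
Group 1 (M1≤M2, sort by M1): ['J1', 'J3', 'J2']
Group 2 (M1>M2, sort desc M2): ['J5', 'J6', 'J4']
Sequence: J1 → J3 → J2 → J5 → J6 → J4
Makespan calculation:
  J1: M1 done=4, M2 done=16
  J3: M1 done=12, M2 done=24
  J2: M1 done=22, M2 done=42
  J5: M1 done=40, M2 done=53
  J6: M1 done=49, M2 done=56
  J4: M1 done=58, M2 done=59
= Sequence: J1 → J3 → J2 → J5 → J6 → J4, Makespan: 59


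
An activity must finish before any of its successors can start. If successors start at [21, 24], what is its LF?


LF = min of all successor start times
Successors start at: [21, 24]
LF = min(21, 24)
= 21


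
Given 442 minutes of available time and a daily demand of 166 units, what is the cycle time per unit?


Cycle time = available time / demand
= 442 / 166
= 2.66 min/unit


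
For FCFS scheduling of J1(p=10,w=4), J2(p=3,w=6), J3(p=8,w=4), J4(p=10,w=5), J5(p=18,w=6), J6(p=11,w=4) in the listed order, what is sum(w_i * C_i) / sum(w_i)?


Completion times:
  J1: C=10, w×C=4×10=40
  J2: C=13, w×C=6×13=78
  J3: C=21, w×C=4×21=84
  J4: C=31, w×C=5×31=155
  J5: C=49, w×C=6×49=294
  J6: C=60, w×C=4×60=240
Sum w×C = 891
Sum w = 29
Weighted avg = 891/29
= 30.72


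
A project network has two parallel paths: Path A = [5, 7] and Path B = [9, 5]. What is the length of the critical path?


Path A: 5 + 7 = 12
Path B: 9 + 5 = 14
Critical path = longest = max(12, 14)
= 14 (Path B)


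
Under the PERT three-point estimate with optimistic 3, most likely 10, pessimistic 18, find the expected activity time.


te = (o + 4m + p) / 6
= (3 + 4×10 + 18) / 6
= (3 + 40 + 18) / 6
= 61 / 6
= 10.17


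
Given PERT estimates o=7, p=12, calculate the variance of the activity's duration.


σ² = ((p - o) / 6)² = (p - o)² / 36
= (12 - 7)² / 36
= 5² / 36
= 25 / 36
= 0.6944


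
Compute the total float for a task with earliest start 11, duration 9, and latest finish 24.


EF = ES + duration = 11 + 9 = 20
LS = LF - duration = 24 - 9 = 15
Total Float = LF - EF = 24 - 20
(or LS - ES = 15 - 11)
= 4


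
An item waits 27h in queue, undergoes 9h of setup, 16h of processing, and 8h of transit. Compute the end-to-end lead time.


Lead time = queue + setup + processing + transit
= 27 + 9 + 16 + 8
= 60 hours


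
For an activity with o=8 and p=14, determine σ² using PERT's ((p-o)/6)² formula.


σ² = ((p - o) / 6)² = (p - o)² / 36
= (14 - 8)² / 36
= 6² / 36
= 36 / 36
= 1.0000


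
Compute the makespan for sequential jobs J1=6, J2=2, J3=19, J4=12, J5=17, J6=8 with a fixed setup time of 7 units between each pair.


Makespan = Σ processing + (n-1) × setup
= (6 + 2 + 19 + 12 + 17 + 8) + (6-1)×7
= 64 + 35
= 99 time units


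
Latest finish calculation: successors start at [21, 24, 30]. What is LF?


LF = min of all successor start times
Successors start at: [21, 24, 30]
LF = min(21, 24, 30)
= 21


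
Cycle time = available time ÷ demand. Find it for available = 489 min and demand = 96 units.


Cycle time = available time / demand
= 489 / 96
= 5.09 min/unit


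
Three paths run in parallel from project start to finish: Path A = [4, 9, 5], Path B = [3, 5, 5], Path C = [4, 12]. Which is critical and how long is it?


Path A: 4 + 9 + 5 = 18
Path B: 3 + 5 + 5 = 13
Path C: 4 + 12 = 16
Critical path = longest = max(18, 13, 16)
= 18 (Path A)


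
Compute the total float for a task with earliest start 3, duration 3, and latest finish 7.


EF = ES + duration = 3 + 3 = 6
LS = LF - duration = 7 - 3 = 4
Total Float = LF - EF = 7 - 6
(or LS - ES = 4 - 3)
= 1


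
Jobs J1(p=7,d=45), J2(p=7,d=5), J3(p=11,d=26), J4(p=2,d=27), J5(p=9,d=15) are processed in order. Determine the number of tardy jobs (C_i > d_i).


Completion vs due date:
  J1: C=7, d=45 → on time
  J2: C=14, d=5 → TARDY
  J3: C=25, d=26 → on time
  J4: C=27, d=27 → on time
  J5: C=36, d=15 → TARDY
Tardy jobs: J2, J5
Count = 2


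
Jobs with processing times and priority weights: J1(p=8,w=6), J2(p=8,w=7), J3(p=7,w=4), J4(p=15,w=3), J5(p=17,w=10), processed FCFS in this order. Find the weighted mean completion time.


Completion times:
  J1: C=8, w×C=6×8=48
  J2: C=16, w×C=7×16=112
  J3: C=23, w×C=4×23=92
  J4: C=38, w×C=3×38=114
  J5: C=55, w×C=10×55=550
Sum w×C = 916
Sum w = 30
Weighted avg = 916/30
= 30.53


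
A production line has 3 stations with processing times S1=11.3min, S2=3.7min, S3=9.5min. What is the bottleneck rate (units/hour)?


Bottleneck = longest station time
Station times: [11.3, 3.7, 9.5]
Max = 11.3 min
Rate = 60 / 11.3
= 5.31 units/hour (bottleneck: 11.3min)


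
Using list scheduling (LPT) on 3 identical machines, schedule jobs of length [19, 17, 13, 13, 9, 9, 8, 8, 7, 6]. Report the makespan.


Jobs (LPT sorted): [19, 17, 13, 13, 9, 9, 8, 8, 7, 6]
Machines: 3
  J=19 → Machine 1 (load: 0+19=19)
  J=17 → Machine 2 (load: 0+17=17)
  J=13 → Machine 3 (load: 0+13=13)
  J=13 → Machine 3 (load: 13+13=26)
  J=9 → Machine 2 (load: 17+9=26)
  J=9 → Machine 1 (load: 19+9=28)
  J=8 → Machine 2 (load: 26+8=34)
  J=8 → Machine 3 (load: 26+8=34)
  J=7 → Machine 1 (load: 28+7=35)
  J=6 → Machine 2 (load: 34+6=40)
Machine loads: [35, 40, 34]
Makespan = max = 40 time units


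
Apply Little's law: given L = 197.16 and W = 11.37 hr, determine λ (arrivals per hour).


Little's law: L = λW → λ = L / W
= 197.16 / 11.37
= 17.34 per hour


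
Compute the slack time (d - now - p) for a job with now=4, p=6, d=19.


Slack = due - current_time - processing
= 19 - 4 - 6
= 9


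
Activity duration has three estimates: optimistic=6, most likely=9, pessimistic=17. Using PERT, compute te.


te = (o + 4m + p) / 6
= (6 + 4×9 + 17) / 6
= (6 + 36 + 17) / 6
= 59 / 6
= 9.83


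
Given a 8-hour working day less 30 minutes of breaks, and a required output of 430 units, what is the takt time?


Available = 8×60 - 30 = 450 min
Takt time = 450 / 430
= 1.05 min/unit


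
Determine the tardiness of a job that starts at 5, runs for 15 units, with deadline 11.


Completion = start + processing = 5 + 15 = 20
Tardiness = max(0, C - d) = max(0, 20 - 11)
= max(0, 9)
= 9


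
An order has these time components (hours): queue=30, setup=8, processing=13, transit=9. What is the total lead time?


Lead time = queue + setup + processing + transit
= 30 + 8 + 13 + 9
= 60 hours


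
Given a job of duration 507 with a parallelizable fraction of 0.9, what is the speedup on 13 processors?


Amdahl's law: T_p = T × ((1-p) + p/N)
= 507 × ((1-0.9) + 0.9/13)
= 507 × (0.10 + 0.0692)
= 507 × 0.1692
= 85.80
Speedup = 507/85.80
= 5.91×


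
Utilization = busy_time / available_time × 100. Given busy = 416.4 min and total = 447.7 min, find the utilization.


Utilization = busy / total × 100
= 416.4 / 447.7 × 100
= 93.0%


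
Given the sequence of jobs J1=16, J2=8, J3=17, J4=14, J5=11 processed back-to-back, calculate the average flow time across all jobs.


Completion times:
  J1: completes at 16
  J2: completes at 24
  J3: completes at 41
  J4: completes at 55
  J5: completes at 66
Sum = 202
Average = 202/5
= 40.40


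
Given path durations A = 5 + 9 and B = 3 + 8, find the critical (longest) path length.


Path A: 5 + 9 = 14
Path B: 3 + 8 = 11
Critical path = longest = max(14, 11)
= 14 (Path A)


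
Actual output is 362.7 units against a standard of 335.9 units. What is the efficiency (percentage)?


Efficiency = (actual / standard) × 100
= (362.7 / 335.9) × 100
= 108.0%


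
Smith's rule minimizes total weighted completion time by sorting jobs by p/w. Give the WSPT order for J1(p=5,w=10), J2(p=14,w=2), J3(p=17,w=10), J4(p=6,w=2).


WSPT (Smith's rule): sort by p/w ascending
  J1: p/w = 5/10 = 0.500
  J3: p/w = 17/10 = 1.700
  J4: p/w = 6/2 = 3.000
  J2: p/w = 14/2 = 7.000
Order: J1 → J3 → J4 → J2


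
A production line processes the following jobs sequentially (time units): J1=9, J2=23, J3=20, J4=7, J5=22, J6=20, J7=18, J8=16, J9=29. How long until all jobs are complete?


Sequential makespan: sum all processing times
= 9 + 23 + 20 + 7 + 22 + 20 + 18 + 16 + 29
= 164 time units


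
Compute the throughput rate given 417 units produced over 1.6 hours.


Throughput = units / time
= 417 / 1.6
= 260.6 units/hour


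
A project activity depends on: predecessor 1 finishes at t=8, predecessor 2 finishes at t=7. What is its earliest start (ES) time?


ES = max of all predecessor completion times
Predecessors: [8, 7]
ES = max(8, 7)
= 8


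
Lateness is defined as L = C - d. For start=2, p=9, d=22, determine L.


Completion = 2 + 9 = 11
Lateness = C - d = 11 - 22
= -11


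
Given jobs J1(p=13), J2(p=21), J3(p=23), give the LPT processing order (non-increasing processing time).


LPT: sort by longest processing time first
  J3: p=23
  J2: p=21
  J1: p=13
Order: J3 → J2 → J1


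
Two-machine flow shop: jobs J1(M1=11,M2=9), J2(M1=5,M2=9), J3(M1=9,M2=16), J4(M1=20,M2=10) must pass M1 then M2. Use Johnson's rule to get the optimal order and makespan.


Johnson's rule:
Group 1 (M1≤M2, sort by M1): ['J2', 'J3']
Group 2 (M1>M2, sort desc M2): ['J4', 'J1']
Sequence: J2 → J3 → J4 → J1
Makespan calculation:
  J2: M1 done=5, M2 done=14
  J3: M1 done=14, M2 done=30
  J4: M1 done=34, M2 done=44
  J1: M1 done=45, M2 done=54
= Sequence: J2 → J3 → J4 → J1, Makespan: 54


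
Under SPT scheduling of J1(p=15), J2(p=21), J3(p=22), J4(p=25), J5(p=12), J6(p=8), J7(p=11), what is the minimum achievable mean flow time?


SPT order: J6 → J7 → J5 → J1 → J2 → J3 → J4
Completion times:
  J6: C=8
  J7: C=19
  J5: C=31
  J1: C=46
  J2: C=67
  J3: C=89
  J4: C=114
Sum = 374, n = 7
Mean flow = 374/7
= 53.43


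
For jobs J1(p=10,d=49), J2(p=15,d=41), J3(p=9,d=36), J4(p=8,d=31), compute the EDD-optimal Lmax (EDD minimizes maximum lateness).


EDD order: J4 → J3 → J2 → J1
Completion and lateness:
  J4: C=8, d=31, L=8-31=-23
  J3: C=17, d=36, L=17-36=-19
  J2: C=32, d=41, L=32-41=-9
  J1: C=42, d=49, L=42-49=-7
Lmax = max(-23, -19, -9, -7)
= -7


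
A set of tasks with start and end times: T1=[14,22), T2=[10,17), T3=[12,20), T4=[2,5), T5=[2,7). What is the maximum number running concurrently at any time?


Check each time point for overlaps:
  t=14: 3 tasks active (T1, T2, T3)
Max concurrent = 3


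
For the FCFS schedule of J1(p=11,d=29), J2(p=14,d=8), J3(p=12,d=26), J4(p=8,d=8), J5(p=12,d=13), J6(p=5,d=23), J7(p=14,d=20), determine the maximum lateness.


Lateness per job (L = C - d):
  J1: C=11, d=29, L=-18
  J2: C=25, d=8, L=17
  J3: C=37, d=26, L=11
  J4: C=45, d=8, L=37
  J5: C=57, d=13, L=44
  J6: C=62, d=23, L=39
  J7: C=76, d=20, L=56
Lmax = max(-18, 17, 11, 37, 44, 39, 56)
= 56


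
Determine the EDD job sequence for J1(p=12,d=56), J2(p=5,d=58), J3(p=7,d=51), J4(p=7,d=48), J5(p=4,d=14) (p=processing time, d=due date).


EDD: sort by earliest due date
  J5: d=14, p=4
  J4: d=48, p=7
  J3: d=51, p=7
  J1: d=56, p=12
  J2: d=58, p=5
Order: J5 → J4 → J3 → J1 → J2


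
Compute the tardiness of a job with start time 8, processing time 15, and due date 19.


Completion = start + processing = 8 + 15 = 23
Tardiness = max(0, C - d) = max(0, 23 - 19)
= max(0, 4)
= 4


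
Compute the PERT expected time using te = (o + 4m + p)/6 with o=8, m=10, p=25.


te = (o + 4m + p) / 6
= (8 + 4×10 + 25) / 6
= (8 + 40 + 25) / 6
= 73 / 6
= 12.17


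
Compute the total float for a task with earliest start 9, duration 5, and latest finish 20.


EF = ES + duration = 9 + 5 = 14
LS = LF - duration = 20 - 5 = 15
Total Float = LF - EF = 20 - 14
(or LS - ES = 15 - 9)
= 6


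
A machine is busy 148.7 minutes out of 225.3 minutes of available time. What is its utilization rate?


Utilization = busy / total × 100
= 148.7 / 225.3 × 100
= 66.0%


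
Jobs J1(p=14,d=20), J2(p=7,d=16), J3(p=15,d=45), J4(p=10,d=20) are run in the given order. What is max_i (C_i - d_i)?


Lateness per job (L = C - d):
  J1: C=14, d=20, L=-6
  J2: C=21, d=16, L=5
  J3: C=36, d=45, L=-9
  J4: C=46, d=20, L=26
Lmax = max(-6, 5, -9, 26)
= 26


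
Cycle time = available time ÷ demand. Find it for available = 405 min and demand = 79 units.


Cycle time = available time / demand
= 405 / 79
= 5.13 min/unit


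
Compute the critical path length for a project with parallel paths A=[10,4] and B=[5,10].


Path A: 10 + 4 = 14
Path B: 5 + 10 = 15
Critical path = longest = max(14, 15)
= 15 (Path B)


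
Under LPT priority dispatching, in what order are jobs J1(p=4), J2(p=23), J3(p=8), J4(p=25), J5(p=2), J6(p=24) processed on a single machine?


LPT: sort by longest processing time first
  J4: p=25
  J6: p=24
  J2: p=23
  J3: p=8
  J1: p=4
  J5: p=2
Order: J4 → J6 → J2 → J3 → J1 → J5


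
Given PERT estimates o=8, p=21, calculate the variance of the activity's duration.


σ² = ((p - o) / 6)² = (p - o)² / 36
= (21 - 8)² / 36
= 13² / 36
= 169 / 36
= 4.6944


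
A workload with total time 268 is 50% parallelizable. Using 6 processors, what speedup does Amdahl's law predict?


Amdahl's law: T_p = T × ((1-p) + p/N)
= 268 × ((1-0.5) + 0.5/6)
= 268 × (0.50 + 0.0833)
= 268 × 0.5833
= 156.33
Speedup = 268/156.33
= 1.71×


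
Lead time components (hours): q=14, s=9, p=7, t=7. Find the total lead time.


Lead time = queue + setup + processing + transit
= 14 + 9 + 7 + 7
= 37 hours


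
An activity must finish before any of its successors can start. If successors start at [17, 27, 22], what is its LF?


LF = min of all successor start times
Successors start at: [17, 27, 22]
LF = min(17, 27, 22)
= 17


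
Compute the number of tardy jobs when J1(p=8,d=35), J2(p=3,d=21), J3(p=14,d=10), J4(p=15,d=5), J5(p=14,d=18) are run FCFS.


Completion vs due date:
  J1: C=8, d=35 → on time
  J2: C=11, d=21 → on time
  J3: C=25, d=10 → TARDY
  J4: C=40, d=5 → TARDY
  J5: C=54, d=18 → TARDY
Tardy jobs: J3, J4, J5
Count = 3


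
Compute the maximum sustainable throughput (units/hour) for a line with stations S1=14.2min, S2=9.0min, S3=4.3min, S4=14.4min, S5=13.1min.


Bottleneck = longest station time
Station times: [14.2, 9.0, 4.3, 14.4, 13.1]
Max = 14.4 min
Rate = 60 / 14.4
= 4.17 units/hour (bottleneck: 14.4min)


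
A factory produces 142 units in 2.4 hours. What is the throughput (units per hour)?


Throughput = units / time
= 142 / 2.4
= 59.2 units/hour


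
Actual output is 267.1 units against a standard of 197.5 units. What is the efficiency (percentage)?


Efficiency = (actual / standard) × 100
= (267.1 / 197.5) × 100
= 135.2%


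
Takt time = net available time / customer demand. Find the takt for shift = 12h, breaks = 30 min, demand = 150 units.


Available = 12×60 - 30 = 690 min
Takt time = 690 / 150
= 4.60 min/unit


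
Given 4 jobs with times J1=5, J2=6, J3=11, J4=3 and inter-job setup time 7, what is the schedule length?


Makespan = Σ processing + (n-1) × setup
= (5 + 6 + 11 + 3) + (4-1)×7
= 25 + 21
= 46 time units


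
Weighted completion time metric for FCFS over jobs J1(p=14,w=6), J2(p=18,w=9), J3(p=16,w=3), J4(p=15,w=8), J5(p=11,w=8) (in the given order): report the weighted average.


Completion times:
  J1: C=14, w×C=6×14=84
  J2: C=32, w×C=9×32=288
  J3: C=48, w×C=3×48=144
  J4: C=63, w×C=8×63=504
  J5: C=74, w×C=8×74=592
Sum w×C = 1612
Sum w = 34
Weighted avg = 1612/34
= 47.41


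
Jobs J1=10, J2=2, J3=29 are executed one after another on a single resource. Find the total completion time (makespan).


Sequential makespan: sum all processing times
= 10 + 2 + 29
= 41 time units


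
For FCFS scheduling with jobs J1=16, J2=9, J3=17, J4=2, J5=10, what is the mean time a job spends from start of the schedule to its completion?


Completion times:
  J1: completes at 16
  J2: completes at 25
  J3: completes at 42
  J4: completes at 44
  J5: completes at 54
Sum = 181
Average = 181/5
= 36.20


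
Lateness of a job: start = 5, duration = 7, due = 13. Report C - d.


Completion = 5 + 7 = 12
Lateness = C - d = 12 - 13
= -1


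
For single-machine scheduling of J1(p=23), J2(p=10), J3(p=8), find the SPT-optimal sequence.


SPT: sort by shortest processing time
  J3: p=8
  J2: p=10
  J1: p=23
Order: J3 → J2 → J1


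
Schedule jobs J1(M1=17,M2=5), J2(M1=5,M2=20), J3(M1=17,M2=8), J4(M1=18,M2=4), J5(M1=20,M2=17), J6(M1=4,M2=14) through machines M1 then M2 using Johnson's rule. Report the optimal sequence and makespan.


Johnson's rule:
Group 1 (M1≤M2, sort by M1): ['J6', 'J2']
Group 2 (M1>M2, sort desc M2): ['J5', 'J3', 'J1', 'J4']
Sequence: J6 → J2 → J5 → J3 → J1 → J4
Makespan calculation:
  J6: M1 done=4, M2 done=18
  J2: M1 done=9, M2 done=38
  J5: M1 done=29, M2 done=55
  J3: M1 done=46, M2 done=63
  J1: M1 done=63, M2 done=68
  J4: M1 done=81, M2 done=85
= Sequence: J6 → J2 → J5 → J3 → J1 → J4, Makespan: 85


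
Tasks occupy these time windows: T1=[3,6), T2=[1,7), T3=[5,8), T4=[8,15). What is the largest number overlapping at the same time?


Check each time point for overlaps:
  t=5: 3 tasks active (T1, T2, T3)
Max concurrent = 3


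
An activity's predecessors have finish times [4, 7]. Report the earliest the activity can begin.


ES = max of all predecessor completion times
Predecessors: [4, 7]
ES = max(4, 7)
= 7


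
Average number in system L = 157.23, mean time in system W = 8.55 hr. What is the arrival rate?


Little's law: L = λW → λ = L / W
= 157.23 / 8.55
= 18.39 per hour


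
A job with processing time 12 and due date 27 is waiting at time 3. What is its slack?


Slack = due - current_time - processing
= 27 - 3 - 12
= 12


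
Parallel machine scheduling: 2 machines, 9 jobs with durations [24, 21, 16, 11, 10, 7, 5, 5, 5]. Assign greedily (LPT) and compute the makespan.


Jobs (LPT sorted): [24, 21, 16, 11, 10, 7, 5, 5, 5]
Machines: 2
  J=24 → Machine 1 (load: 0+24=24)
  J=21 → Machine 2 (load: 0+21=21)
  J=16 → Machine 2 (load: 21+16=37)
  J=11 → Machine 1 (load: 24+11=35)
  J=10 → Machine 1 (load: 35+10=45)
  J=7 → Machine 2 (load: 37+7=44)
  J=5 → Machine 2 (load: 44+5=49)
  J=5 → Machine 1 (load: 45+5=50)
  J=5 → Machine 2 (load: 49+5=54)
Machine loads: [50, 54]
Makespan = max = 54 time units
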